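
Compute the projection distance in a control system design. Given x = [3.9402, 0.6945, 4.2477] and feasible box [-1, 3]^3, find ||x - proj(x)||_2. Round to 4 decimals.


Project each component onto [-1, 3].
clip(3.9402) = 3.0, clip(0.6945) = 0.6945, clip(4.2477) = 3.0
Projection = [3.0, 0.6945, 3.0]
Squared diffs: [0.884, 0.0, 1.5568]
Distance = sqrt(2.4408) = 1.5623


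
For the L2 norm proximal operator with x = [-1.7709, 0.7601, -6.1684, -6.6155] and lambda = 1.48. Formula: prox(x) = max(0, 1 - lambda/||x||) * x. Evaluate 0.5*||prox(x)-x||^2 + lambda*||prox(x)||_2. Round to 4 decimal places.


Step 1: Compute ||x||.
||x|| = 9.2481
Step 2: Compute scaling factor.
scale = max(0, 1 - 1.48/9.2481) = 0.84
Step 3: prox(x) = [-1.4875, 0.6385, -5.1813, -5.5568]
||prox(x)|| = 7.7681
Step 4: Proximal objective.
0.5*||prox-x||^2 = 1.0952
lambda*||prox|| = 11.4968
Total = 12.592


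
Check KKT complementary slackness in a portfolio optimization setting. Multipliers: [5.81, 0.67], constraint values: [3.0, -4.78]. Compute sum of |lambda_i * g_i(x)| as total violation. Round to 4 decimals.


KKT complementary slackness check:
lambda_1 * g_1 = 5.81 * 3.0 = 17.43
lambda_2 * g_2 = 0.67 * -4.78 = -3.2026
Total violation = 17.43 + 3.2026 = 20.6326


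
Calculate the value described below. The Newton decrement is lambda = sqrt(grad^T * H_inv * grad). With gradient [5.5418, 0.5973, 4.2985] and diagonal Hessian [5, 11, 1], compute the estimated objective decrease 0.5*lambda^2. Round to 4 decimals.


Step 1: H is diagonal, so H^(-1) * g = [1.1084, 0.0543, 4.2985].
Step 2: g^T H^(-1) g = sum_i g_i^2 / H_ii
  = (5.5418)^2/5 + (0.5973)^2/11 + (4.2985)^2/1
  = 6.1423 + 0.0324 + 18.4771 = 24.6518
Step 3: Objective decrease = 0.5 * g^T H^(-1) g = 12.3259


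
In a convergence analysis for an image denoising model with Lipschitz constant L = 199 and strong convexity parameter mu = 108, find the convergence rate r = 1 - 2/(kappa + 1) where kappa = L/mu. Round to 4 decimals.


Step 1: Compute the condition number.
kappa = L/mu = 199/108 = 1.8426
Step 2: Compute the convergence rate.
r = 1 - 2/(kappa + 1) = 1 - 2*mu/(L + mu) = (L - mu)/(L + mu) = 91/307 = 0.2964


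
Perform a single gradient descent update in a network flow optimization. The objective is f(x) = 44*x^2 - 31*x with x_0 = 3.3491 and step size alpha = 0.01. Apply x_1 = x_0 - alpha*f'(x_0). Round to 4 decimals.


We compute the gradient at x_0 and apply the update.
f'(x) = 88*x - 31
f'(3.3491) = 88*3.3491 - 31 = 263.7208
x_1 = 3.3491 - 0.01*263.7208 = 0.7119


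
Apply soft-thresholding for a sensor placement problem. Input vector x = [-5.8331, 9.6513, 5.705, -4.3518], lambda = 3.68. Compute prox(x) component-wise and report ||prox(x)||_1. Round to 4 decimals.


Soft-thresholding with lambda = 3.68:
prox(-5.8331) = sign(-5.8331)*max(|-5.8331| - 3.68, 0) = -2.1531
prox(9.6513) = sign(9.6513)*max(|9.6513| - 3.68, 0) = 5.9713
prox(5.705) = sign(5.705)*max(|5.705| - 3.68, 0) = 2.025
prox(-4.3518) = sign(-4.3518)*max(|-4.3518| - 3.68, 0) = -0.6718
prox(x) = [-2.1531, 5.9713, 2.025, -0.6718]
||prox(x)||_1 = 2.1531 + 5.9713 + 2.025 + 0.6718 = 10.8212


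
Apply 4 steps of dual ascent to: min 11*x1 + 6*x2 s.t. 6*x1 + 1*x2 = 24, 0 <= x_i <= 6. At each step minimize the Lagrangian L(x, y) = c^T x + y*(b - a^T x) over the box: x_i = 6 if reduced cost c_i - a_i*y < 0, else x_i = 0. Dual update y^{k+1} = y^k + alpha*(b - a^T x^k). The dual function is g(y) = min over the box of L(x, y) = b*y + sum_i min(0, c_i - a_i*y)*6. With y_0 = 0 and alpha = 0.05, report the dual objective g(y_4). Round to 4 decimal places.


Dual ascent for LP: min 11*x1 + 6*x2, 6*x1 + 1*x2 = 24, 0 <= x_i <= 6
Step 1: y^k = 0.0, reduced costs: (11.0, 6.0)
  x^k = (0.0, 0.0), subgradient = b - a^T x = 24.0
  y^{k+1} = 0.0 + 0.05*24.0 = 1.2
Step 2: y^k = 1.2, reduced costs: (3.8, 4.8)
  x^k = (0.0, 0.0), subgradient = b - a^T x = 24.0
  y^{k+1} = 1.2 + 0.05*24.0 = 2.4
Step 3: y^k = 2.4, reduced costs: (-3.4, 3.6)
  x^k = (6.0, 0.0), subgradient = b - a^T x = -12.0
  y^{k+1} = 2.4 + 0.05*-12.0 = 1.8
Step 4: y^k = 1.8, reduced costs: (0.2, 4.2)
  x^k = (0.0, 0.0), subgradient = b - a^T x = 24.0
  y^{k+1} = 1.8 + 0.05*24.0 = 3.0
Dual objective at y_4 = 3.0: reduced costs (-7.0, 3.0), box minimizer x = (6.0, 0.0)
g(y_4) = b*y + (c1 - a1*y)*x1 + (c2 - a2*y)*x2 = 24*3.0 + (-7.0)*6.0 + 3.0*0.0 = 72.0 - 42.0 + 0.0 = 30.0


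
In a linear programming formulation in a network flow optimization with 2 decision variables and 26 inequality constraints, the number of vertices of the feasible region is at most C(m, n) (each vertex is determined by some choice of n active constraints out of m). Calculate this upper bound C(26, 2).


Each vertex corresponds to some choice of n active constraints out of m, so the number of vertices is at most C(m, n) = m! / (n!(m-n)!).
m = 26, n = 2
Numerator: 26 * 25
Denominator: 2! = 2
C(26, 2) = 325


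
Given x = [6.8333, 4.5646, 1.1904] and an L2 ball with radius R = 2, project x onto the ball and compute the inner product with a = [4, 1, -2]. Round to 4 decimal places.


Step 1: Compute ||x|| (intermediates to 6 decimals).
||x|| = sqrt(6.8333^2 + 4.5646^2 + 1.1904^2) = 8.30341
Step 2: Project.
Since ||x|| > R, scale = R/||x|| = 2/8.30341 = 0.240865, proj(x) = scale * x
proj(x) = [1.645903, 1.099452, 0.286726]
Step 3: Dot product.
a^T * proj(x) = 4*1.645903 + 1*1.099452 - 2*0.286726 = 7.1096


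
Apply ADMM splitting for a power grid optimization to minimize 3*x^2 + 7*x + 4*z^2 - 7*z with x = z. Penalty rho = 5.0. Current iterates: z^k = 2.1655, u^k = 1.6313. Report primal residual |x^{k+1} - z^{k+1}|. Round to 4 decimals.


ADMM iteration with rho = 5.0, z^k = 2.1655, u^k = 1.6313
Step 1: x-update.
Minimize 3*x^2 + 7*x + (5.0/2)*(x - 2.1655 + 1.6313)^2
FOC: (2*3 + 5.0)*x = -7 + 5.0*(2.1655 - 1.6313)
x^{k+1} = -0.3935
Step 2: z-update.
Minimize 4*z^2 - 7*z + (5.0/2)*(-0.3935 - z + 1.6313)^2
FOC: (2*4 + 5.0)*z = 7 + 5.0*(-0.3935 + 1.6313)
z^{k+1} = 1.0145
Step 3: u-update.
u^{k+1} = 1.6313 - 0.3935 - 1.0145 = 0.2232
Step 4: Primal residual = |-0.3935 - 1.0145| = 1.4081


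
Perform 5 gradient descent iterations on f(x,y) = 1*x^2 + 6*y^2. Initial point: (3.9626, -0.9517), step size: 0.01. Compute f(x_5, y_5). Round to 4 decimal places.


Gradient descent on f(x,y) = 1*x^2 + 6*y^2.
Starting point: (3.9626, -0.9517), alpha = 0.01
Step 1: grad_x = 2*1*3.9626 = 7.9252, grad_y = 2*6*-0.9517 = -11.4204
  x_1 = 3.9626 - 0.01*7.9252 = 3.8833
  y_1 = -0.9517 - 0.01*-11.4204 = -0.8375
Step 2: grad_x = 2*1*3.8833 = 7.7667, grad_y = 2*6*-0.8375 = -10.05
  x_2 = 3.8833 - 0.01*7.7667 = 3.8057
  y_2 = -0.8375 - 0.01*-10.05 = -0.737
Step 3: grad_x = 2*1*3.8057 = 7.6114, grad_y = 2*6*-0.737 = -8.844
  x_3 = 3.8057 - 0.01*7.6114 = 3.7296
  y_3 = -0.737 - 0.01*-8.844 = -0.6486
Step 4: grad_x = 2*1*3.7296 = 7.4591, grad_y = 2*6*-0.6486 = -7.7827
  x_4 = 3.7296 - 0.01*7.4591 = 3.655
  y_4 = -0.6486 - 0.01*-7.7827 = -0.5707
Step 5: grad_x = 2*1*3.655 = 7.31, grad_y = 2*6*-0.5707 = -6.8488
  x_5 = 3.655 - 0.01*7.31 = 3.5819
  y_5 = -0.5707 - 0.01*-6.8488 = -0.5022
f(3.5819, -0.5022) = 1*3.5819^2 + 6*(-0.5022)^2 = 14.3433


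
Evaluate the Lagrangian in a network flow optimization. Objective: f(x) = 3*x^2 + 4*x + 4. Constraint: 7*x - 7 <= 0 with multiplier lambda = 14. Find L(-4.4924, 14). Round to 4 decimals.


Step 1: Evaluate f(x).
f(-4.4924) = 3*(-4.4924)^2 + 4*(-4.4924) + 4 = 46.5754
Step 2: Evaluate g(x).
g(-4.4924) = 7*-4.4924 - 7 = -38.4468
Step 3: Compute Lagrangian.
L = 46.5754 + 14*-38.4468 = -491.6798


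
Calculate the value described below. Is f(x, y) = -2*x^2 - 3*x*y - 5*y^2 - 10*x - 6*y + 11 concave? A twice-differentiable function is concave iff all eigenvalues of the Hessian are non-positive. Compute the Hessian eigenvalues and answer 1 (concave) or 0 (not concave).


The Hessian of f(x,y) = -2*x^2 - 3*x*y - 5*y^2 - 10*x - 6*y + 11 is:
H = [[-4, -3], [-3, -10]]
Trace = -4 - 10 = -14
Determinant = -4*-10 - (-3)^2 = 31
Discriminant = (-14)^2 - 4*31 = 72.0
Eigenvalues: lambda_1 = -11.2426, lambda_2 = -2.7574
The function is concave.

1


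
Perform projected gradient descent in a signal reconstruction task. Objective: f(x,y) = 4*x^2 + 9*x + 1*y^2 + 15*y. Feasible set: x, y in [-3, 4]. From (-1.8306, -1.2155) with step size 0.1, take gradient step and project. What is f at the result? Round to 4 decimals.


Step 1: Compute gradient at (-1.8306, -1.2155).
grad_x = 2*4*-1.8306 + 9 = -5.6448
grad_y = 2*1*-1.2155 + 15 = 12.569
Step 2: Gradient step.
x_raw = -1.8306 - 0.1*-5.6448 = -1.2661
y_raw = -1.2155 - 0.1*12.569 = -2.4724
Step 3: Project onto [-3, 4].
x_proj = clip(-1.2661) = -1.2661
y_proj = clip(-2.4724) = -2.4724
Step 4: Evaluate f.
f(-1.2661, -2.4724) = -35.9561


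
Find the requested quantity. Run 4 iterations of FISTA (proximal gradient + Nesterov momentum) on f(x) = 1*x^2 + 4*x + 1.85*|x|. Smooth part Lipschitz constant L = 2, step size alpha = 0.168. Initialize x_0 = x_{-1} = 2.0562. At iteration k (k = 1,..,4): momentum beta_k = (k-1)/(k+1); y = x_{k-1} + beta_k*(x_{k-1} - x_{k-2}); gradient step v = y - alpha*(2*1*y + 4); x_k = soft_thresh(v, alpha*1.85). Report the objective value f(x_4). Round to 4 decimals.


FISTA on f(x) = 1*x^2 + 4*x + 1.85*|x|
L = 2, alpha = 0.168
Iteration 1: beta = 0.0, y = 2.0562 + 0.0*(2.0562 - 2.0562) = 2.0562
  grad(y) = 8.1124, v = y - alpha*grad = 0.6933
  prox(v) = soft_thresh(0.6933, 0.3108) = 0.3825
Iteration 2: beta = 0.3333, y = 0.3825 + 0.3333*(0.3825 - 2.0562) = -0.1754
  grad(y) = 3.6492, v = y - alpha*grad = -0.7885
  prox(v) = soft_thresh(-0.7885, 0.3108) = -0.4777
Iteration 3: beta = 0.5, y = -0.4777 + 0.5*(-0.4777 - 0.3825) = -0.9077
  grad(y) = 2.1845, v = y - alpha*grad = -1.2747
  prox(v) = soft_thresh(-1.2747, 0.3108) = -0.9639
Iteration 4: beta = 0.6, y = -0.9639 + 0.6*(-0.9639 + 0.4777) = -1.2557
  grad(y) = 1.4886, v = y - alpha*grad = -1.5058
  prox(v) = soft_thresh(-1.5058, 0.3108) = -1.195
f(x_4) = 1*(-1.195)^2 + 4*(-1.195) + 1.85*|-1.195| = -1.1412


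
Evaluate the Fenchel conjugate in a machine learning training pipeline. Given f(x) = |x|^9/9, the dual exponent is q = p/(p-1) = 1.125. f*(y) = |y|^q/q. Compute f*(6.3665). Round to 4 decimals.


The conjugate exponent q satisfies 1/p + 1/q = 1.
p = 9, so q = 9/(9 - 1) = 1.125
|y|^q = 6.3665^1.125 = 8.024
f*(6.3665) = 8.024 / 1.125 = 7.1324


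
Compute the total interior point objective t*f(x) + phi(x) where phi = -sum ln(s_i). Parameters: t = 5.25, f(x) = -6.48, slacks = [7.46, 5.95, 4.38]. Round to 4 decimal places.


Step 1: Compute log-barrier.
ln values: [2.0096, 1.7834, 1.477]
phi = -(2.0096 + 1.7834 + 1.477) = -5.27
Step 2: Compute augmented objective.
t*f(x) = 5.25*-6.48 = -34.02
Total = -34.02 - 5.27 = -39.29


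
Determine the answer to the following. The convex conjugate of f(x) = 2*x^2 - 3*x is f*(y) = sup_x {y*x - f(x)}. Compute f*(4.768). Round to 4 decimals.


f*(y) = sup_x {y*x - a*x^2 - b*x} = sup_x {(y-b)*x - a*x^2}
FOC: (y - b) - 2a*x = 0 => x* = (y - b)/(2a)
x* = (4.768 + 3)/(2*2) = 1.942
f*(4.768) = (y-b)^2/(4a) = (4.768 + 3)^2/(4*2)
= 60.3418/8 = 7.5427


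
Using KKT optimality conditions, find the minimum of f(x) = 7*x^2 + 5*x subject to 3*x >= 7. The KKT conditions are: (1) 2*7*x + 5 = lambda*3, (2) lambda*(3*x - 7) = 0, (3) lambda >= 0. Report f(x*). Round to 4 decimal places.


Step 1: Try lambda = 0 (constraint inactive).
x_unc = -5/(2*7) = -0.3571
Check: 3*-0.3571 = -1.0713 < 7 -- violated!
Step 2: Constraint must be active: 3*x = 7
x* = 7/3 = 2.3333 (rounded; the exact value 7/3 is used below)
lambda = (2*7*(7/3) + 5)/3 = 12.5556
Step 3: Compute optimal value.
f(x*) = 7*(7/3)^2 + 5*(7/3) = 49.7778


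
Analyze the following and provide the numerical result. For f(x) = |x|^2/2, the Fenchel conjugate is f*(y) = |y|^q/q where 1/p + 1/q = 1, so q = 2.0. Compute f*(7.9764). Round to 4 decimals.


The conjugate exponent q satisfies 1/p + 1/q = 1.
p = 2, so q = 2/(2 - 1) = 2.0
|y|^q = 7.9764^2.0 = 63.623
f*(7.9764) = 63.623 / 2.0 = 31.8115


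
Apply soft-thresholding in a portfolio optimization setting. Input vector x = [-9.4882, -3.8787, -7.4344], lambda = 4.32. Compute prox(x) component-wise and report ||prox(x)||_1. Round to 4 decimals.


Soft-thresholding with lambda = 4.32:
prox(-9.4882) = sign(-9.4882)*max(|-9.4882| - 4.32, 0) = -5.1682
prox(-3.8787) = sign(-3.8787)*max(|-3.8787| - 4.32, 0) = 0.0
prox(-7.4344) = sign(-7.4344)*max(|-7.4344| - 4.32, 0) = -3.1144
prox(x) = [-5.1682, 0.0, -3.1144]
||prox(x)||_1 = 5.1682 + 0.0 + 3.1144 = 8.2826


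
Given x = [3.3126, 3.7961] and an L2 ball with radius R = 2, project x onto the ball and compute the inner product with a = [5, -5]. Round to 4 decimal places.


Step 1: Compute ||x|| (intermediates to 6 decimals).
||x|| = sqrt(3.3126^2 + 3.7961^2) = 5.038223
Step 2: Project.
Since ||x|| > R, scale = R/||x|| = 2/5.038223 = 0.396965, proj(x) = scale * x
proj(x) = [1.314986, 1.506919]
Step 3: Dot product.
a^T * proj(x) = 5*1.314986 - 5*1.506919 = -0.9597


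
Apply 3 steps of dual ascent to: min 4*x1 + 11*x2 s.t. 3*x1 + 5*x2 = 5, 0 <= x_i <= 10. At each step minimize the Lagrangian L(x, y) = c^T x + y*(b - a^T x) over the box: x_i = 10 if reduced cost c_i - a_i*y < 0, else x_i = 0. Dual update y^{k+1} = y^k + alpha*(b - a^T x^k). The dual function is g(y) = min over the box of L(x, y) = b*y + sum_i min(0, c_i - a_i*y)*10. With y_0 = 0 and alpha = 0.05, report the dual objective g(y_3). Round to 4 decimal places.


Dual ascent for LP: min 4*x1 + 11*x2, 3*x1 + 5*x2 = 5, 0 <= x_i <= 10
Step 1: y^k = 0.0, reduced costs: (4.0, 11.0)
  x^k = (0.0, 0.0), subgradient = b - a^T x = 5.0
  y^{k+1} = 0.0 + 0.05*5.0 = 0.25
Step 2: y^k = 0.25, reduced costs: (3.25, 9.75)
  x^k = (0.0, 0.0), subgradient = b - a^T x = 5.0
  y^{k+1} = 0.25 + 0.05*5.0 = 0.5
Step 3: y^k = 0.5, reduced costs: (2.5, 8.5)
  x^k = (0.0, 0.0), subgradient = b - a^T x = 5.0
  y^{k+1} = 0.5 + 0.05*5.0 = 0.75
Dual objective at y_3 = 0.75: reduced costs (1.75, 7.25), box minimizer x = (0.0, 0.0)
g(y_3) = b*y + (c1 - a1*y)*x1 + (c2 - a2*y)*x2 = 5*0.75 + 1.75*0.0 + 7.25*0.0 = 3.75 + 0.0 + 0.0 = 3.75


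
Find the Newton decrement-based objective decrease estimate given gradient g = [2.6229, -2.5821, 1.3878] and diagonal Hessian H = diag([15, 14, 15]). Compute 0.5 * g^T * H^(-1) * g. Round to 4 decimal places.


Step 1: H is diagonal, so H^(-1) * g = [0.1749, -0.1844, 0.0925].
Step 2: g^T H^(-1) g = sum_i g_i^2 / H_ii
  = (2.6229)^2/15 + (-2.5821)^2/14 + (1.3878)^2/15
  = 0.4586 + 0.4762 + 0.1284 = 1.0633
Step 3: Objective decrease = 0.5 * g^T H^(-1) g = 0.5316


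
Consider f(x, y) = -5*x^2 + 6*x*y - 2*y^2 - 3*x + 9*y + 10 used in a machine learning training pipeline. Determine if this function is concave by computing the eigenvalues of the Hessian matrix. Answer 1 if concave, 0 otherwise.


The Hessian of f(x,y) = -5*x^2 + 6*x*y - 2*y^2 - 3*x + 9*y + 10 is:
H = [[-10, 6], [6, -4]]
Trace = -10 - 4 = -14
Determinant = -10*-4 - (6)^2 = 4
Discriminant = (-14)^2 - 4*4 = 180.0
Eigenvalues: lambda_1 = -13.7082, lambda_2 = -0.2918
The function is concave.

1


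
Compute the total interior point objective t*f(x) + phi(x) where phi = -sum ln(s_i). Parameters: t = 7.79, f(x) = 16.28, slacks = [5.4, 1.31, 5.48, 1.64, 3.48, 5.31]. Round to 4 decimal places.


Step 1: Compute log-barrier.
ln values: [1.6864, 0.27, 1.7011, 0.4947, 1.247, 1.6696]
phi = -(1.6864 + 0.27 + 1.7011 + 0.4947 + 1.247 + 1.6696) = -7.0689
Step 2: Compute augmented objective.
t*f(x) = 7.79*16.28 = 126.8212
Total = 126.8212 - 7.0689 = 119.7523


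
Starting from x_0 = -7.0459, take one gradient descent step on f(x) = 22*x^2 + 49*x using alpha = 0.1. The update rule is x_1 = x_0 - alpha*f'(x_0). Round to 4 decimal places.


We compute the gradient at x_0 and apply the update.
f'(x) = 44*x + 49
f'(-7.0459) = 44*-7.0459 + 49 = -261.0196
x_1 = -7.0459 - 0.1*-261.0196 = 19.0561


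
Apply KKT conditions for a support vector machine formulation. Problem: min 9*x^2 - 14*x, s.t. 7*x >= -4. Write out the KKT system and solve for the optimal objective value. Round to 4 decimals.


Step 1: Try lambda = 0 (constraint inactive).
Stationarity: 2*9*x - 14 = 0
x* = 14/(2*9) = 7/9 = 0.7778 (rounded; the exact value 7/9 is used below)
Check constraint: 7*0.7778 = 5.4446 >= -4 -- satisfied.
Step 2: Compute optimal value.
f(x*) = 9*(7/9)^2 - 14*(7/9) = -5.4444


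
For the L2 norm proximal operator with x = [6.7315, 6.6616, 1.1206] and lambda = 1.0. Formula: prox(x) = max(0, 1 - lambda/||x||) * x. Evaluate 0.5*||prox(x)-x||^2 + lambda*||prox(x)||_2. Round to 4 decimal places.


Step 1: Compute ||x||.
||x|| = 9.5365
Step 2: Compute scaling factor.
scale = max(0, 1 - 1.0/9.5365) = 0.8951
Step 3: prox(x) = [6.0256, 5.9631, 1.0031]
||prox(x)|| = 8.5365
Step 4: Proximal objective.
0.5*||prox-x||^2 = 0.5
lambda*||prox|| = 8.5365
Total = 9.0365


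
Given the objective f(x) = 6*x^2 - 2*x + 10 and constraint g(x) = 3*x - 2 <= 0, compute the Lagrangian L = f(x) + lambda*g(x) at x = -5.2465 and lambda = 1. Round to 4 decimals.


Step 1: Evaluate f(x).
f(-5.2465) = 6*(-5.2465)^2 - 2*(-5.2465) + 10 = 185.6476
Step 2: Evaluate g(x).
g(-5.2465) = 3*-5.2465 - 2 = -17.7395
Step 3: Compute Lagrangian.
L = 185.6476 + 1*-17.7395 = 167.9081


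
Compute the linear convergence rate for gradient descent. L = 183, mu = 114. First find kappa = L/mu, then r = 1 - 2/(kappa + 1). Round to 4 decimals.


Step 1: Compute the condition number.
kappa = L/mu = 183/114 = 1.6053
Step 2: Compute the convergence rate.
r = 1 - 2/(kappa + 1) = 1 - 2*mu/(L + mu) = (L - mu)/(L + mu) = 69/297 = 0.2323


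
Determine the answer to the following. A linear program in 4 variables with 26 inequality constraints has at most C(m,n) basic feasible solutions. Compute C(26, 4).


Each vertex corresponds to some choice of n active constraints out of m, so the number of vertices is at most C(m, n) = m! / (n!(m-n)!).
m = 26, n = 4
Numerator: 26 * 25 * 24 * 23
Denominator: 4! = 24
C(26, 4) = 14950


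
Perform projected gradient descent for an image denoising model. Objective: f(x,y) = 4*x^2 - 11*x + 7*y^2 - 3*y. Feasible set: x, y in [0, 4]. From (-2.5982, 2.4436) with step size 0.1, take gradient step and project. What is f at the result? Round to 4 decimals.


Step 1: Compute gradient at (-2.5982, 2.4436).
grad_x = 2*4*-2.5982 - 11 = -31.7856
grad_y = 2*7*2.4436 - 3 = 31.2104
Step 2: Gradient step.
x_raw = -2.5982 - 0.1*-31.7856 = 0.5804
y_raw = 2.4436 - 0.1*31.2104 = -0.6774
Step 3: Project onto [0, 4].
x_proj = clip(0.5804) = 0.5804
y_proj = clip(-0.6774) = 0.0
Step 4: Evaluate f.
f(0.5804, 0.0) = -5.0367


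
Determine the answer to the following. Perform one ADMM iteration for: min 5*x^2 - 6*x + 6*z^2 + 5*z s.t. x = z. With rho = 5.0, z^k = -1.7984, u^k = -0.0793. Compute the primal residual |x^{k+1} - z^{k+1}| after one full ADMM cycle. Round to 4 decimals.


ADMM iteration with rho = 5.0, z^k = -1.7984, u^k = -0.0793
Step 1: x-update.
Minimize 5*x^2 - 6*x + (5.0/2)*(x + 1.7984 - 0.0793)^2
FOC: (2*5 + 5.0)*x = 6 + 5.0*(-1.7984 + 0.0793)
x^{k+1} = -0.173
Step 2: z-update.
Minimize 6*z^2 + 5*z + (5.0/2)*(-0.173 - z - 0.0793)^2
FOC: (2*6 + 5.0)*z = -5 + 5.0*(-0.173 - 0.0793)
z^{k+1} = -0.3683
Step 3: u-update.
u^{k+1} = -0.0793 - 0.173 + 0.3683 = 0.116
Step 4: Primal residual = |-0.173 + 0.3683| = 0.1953


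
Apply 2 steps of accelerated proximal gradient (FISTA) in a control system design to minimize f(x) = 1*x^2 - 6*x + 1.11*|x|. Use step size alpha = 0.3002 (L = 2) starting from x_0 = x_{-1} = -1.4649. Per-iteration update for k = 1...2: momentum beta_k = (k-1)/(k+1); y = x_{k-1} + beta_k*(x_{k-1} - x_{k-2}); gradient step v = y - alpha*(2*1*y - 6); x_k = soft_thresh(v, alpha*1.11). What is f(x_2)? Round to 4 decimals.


FISTA on f(x) = 1*x^2 - 6*x + 1.11*|x|
L = 2, alpha = 0.3002
Iteration 1: beta = 0.0, y = -1.4649 + 0.0*(-1.4649 + 1.4649) = -1.4649
  grad(y) = -8.9298, v = y - alpha*grad = 1.2158
  prox(v) = soft_thresh(1.2158, 0.3332) = 0.8826
Iteration 2: beta = 0.3333, y = 0.8826 + 0.3333*(0.8826 + 1.4649) = 1.6651
  grad(y) = -2.6698, v = y - alpha*grad = 2.4666
  prox(v) = soft_thresh(2.4666, 0.3332) = 2.1334
f(x_2) = 1*2.1334^2 - 6*2.1334 + 1.11*|2.1334| = -5.8809


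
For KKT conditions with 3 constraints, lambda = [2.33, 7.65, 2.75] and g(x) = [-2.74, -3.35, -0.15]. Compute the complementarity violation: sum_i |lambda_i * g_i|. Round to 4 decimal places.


KKT complementary slackness check:
lambda_1 * g_1 = 2.33 * -2.74 = -6.3842
lambda_2 * g_2 = 7.65 * -3.35 = -25.6275
lambda_3 * g_3 = 2.75 * -0.15 = -0.4125
Total violation = 6.3842 + 25.6275 + 0.4125 = 32.4242


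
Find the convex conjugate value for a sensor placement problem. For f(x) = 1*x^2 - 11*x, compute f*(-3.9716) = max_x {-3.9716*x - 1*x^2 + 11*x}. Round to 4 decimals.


f*(y) = sup_x {y*x - a*x^2 - b*x} = sup_x {(y-b)*x - a*x^2}
FOC: (y - b) - 2a*x = 0 => x* = (y - b)/(2a)
x* = (-3.9716 + 11)/(2*1) = 3.5142
f*(-3.9716) = (y-b)^2/(4a) = (-3.9716 + 11)^2/(4*1)
= 49.3984/4 = 12.3496


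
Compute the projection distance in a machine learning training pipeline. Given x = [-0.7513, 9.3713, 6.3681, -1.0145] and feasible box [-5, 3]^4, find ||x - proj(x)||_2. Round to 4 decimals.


Project each component onto [-5, 3].
clip(-0.7513) = -0.7513, clip(9.3713) = 3.0, clip(6.3681) = 3.0, clip(-1.0145) = -1.0145
Projection = [-0.7513, 3.0, 3.0, -1.0145]
Squared diffs: [0.0, 40.5935, 11.3441, 0.0]
Distance = sqrt(51.9376) = 7.2068


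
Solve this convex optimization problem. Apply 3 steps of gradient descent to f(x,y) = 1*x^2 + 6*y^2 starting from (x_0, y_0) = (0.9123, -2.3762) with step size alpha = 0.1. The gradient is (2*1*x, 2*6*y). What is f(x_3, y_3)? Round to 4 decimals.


Gradient descent on f(x,y) = 1*x^2 + 6*y^2.
Starting point: (0.9123, -2.3762), alpha = 0.1
Step 1: grad_x = 2*1*0.9123 = 1.8246, grad_y = 2*6*-2.3762 = -28.5144
  x_1 = 0.9123 - 0.1*1.8246 = 0.7298
  y_1 = -2.3762 - 0.1*-28.5144 = 0.4752
Step 2: grad_x = 2*1*0.7298 = 1.4597, grad_y = 2*6*0.4752 = 5.7029
  x_2 = 0.7298 - 0.1*1.4597 = 0.5839
  y_2 = 0.4752 - 0.1*5.7029 = -0.095
Step 3: grad_x = 2*1*0.5839 = 1.1677, grad_y = 2*6*-0.095 = -1.1406
  x_3 = 0.5839 - 0.1*1.1677 = 0.4671
  y_3 = -0.095 - 0.1*-1.1406 = 0.019
f(0.4671, 0.019) = 1*0.4671^2 + 6*0.019^2 = 0.2203


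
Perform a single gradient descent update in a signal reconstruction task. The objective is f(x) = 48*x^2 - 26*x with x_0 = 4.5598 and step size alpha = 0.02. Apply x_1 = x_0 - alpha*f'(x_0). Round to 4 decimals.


We compute the gradient at x_0 and apply the update.
f'(x) = 96*x - 26
f'(4.5598) = 96*4.5598 - 26 = 411.7408
x_1 = 4.5598 - 0.02*411.7408 = -3.675


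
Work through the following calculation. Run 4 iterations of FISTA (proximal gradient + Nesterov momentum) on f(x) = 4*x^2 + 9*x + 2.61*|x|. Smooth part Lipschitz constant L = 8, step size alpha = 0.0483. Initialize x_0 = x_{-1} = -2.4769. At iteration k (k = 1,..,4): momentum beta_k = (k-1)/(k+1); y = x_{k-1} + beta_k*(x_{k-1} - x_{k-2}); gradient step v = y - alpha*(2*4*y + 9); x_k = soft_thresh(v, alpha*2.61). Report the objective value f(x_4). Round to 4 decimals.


FISTA on f(x) = 4*x^2 + 9*x + 2.61*|x|
L = 8, alpha = 0.0483
Iteration 1: beta = 0.0, y = -2.4769 + 0.0*(-2.4769 + 2.4769) = -2.4769
  grad(y) = -10.8152, v = y - alpha*grad = -1.9545
  prox(v) = soft_thresh(-1.9545, 0.1261) = -1.8285
Iteration 2: beta = 0.3333, y = -1.8285 + 0.3333*(-1.8285 + 2.4769) = -1.6123
  grad(y) = -3.8985, v = y - alpha*grad = -1.424
  prox(v) = soft_thresh(-1.424, 0.1261) = -1.298
Iteration 3: beta = 0.5, y = -1.298 + 0.5*(-1.298 + 1.8285) = -1.0327
  grad(y) = 0.7384, v = y - alpha*grad = -1.0684
  prox(v) = soft_thresh(-1.0684, 0.1261) = -0.9423
Iteration 4: beta = 0.6, y = -0.9423 + 0.6*(-0.9423 + 1.298) = -0.7289
  grad(y) = 3.1687, v = y - alpha*grad = -0.882
  prox(v) = soft_thresh(-0.882, 0.1261) = -0.7559
f(x_4) = 4*(-0.7559)^2 + 9*(-0.7559) + 2.61*|-0.7559| = -2.5447


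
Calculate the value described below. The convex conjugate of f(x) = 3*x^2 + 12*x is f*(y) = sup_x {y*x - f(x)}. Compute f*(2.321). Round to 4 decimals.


f*(y) = sup_x {y*x - a*x^2 - b*x} = sup_x {(y-b)*x - a*x^2}
FOC: (y - b) - 2a*x = 0 => x* = (y - b)/(2a)
x* = (2.321 - 12)/(2*3) = -1.6132
f*(2.321) = (y-b)^2/(4a) = (2.321 - 12)^2/(4*3)
= 93.683/12 = 7.8069


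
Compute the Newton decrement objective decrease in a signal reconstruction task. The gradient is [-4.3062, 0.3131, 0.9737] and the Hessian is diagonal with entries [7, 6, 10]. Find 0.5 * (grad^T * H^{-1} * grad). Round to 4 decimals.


Step 1: H is diagonal, so H^(-1) * g = [-0.6152, 0.0522, 0.0974].
Step 2: g^T H^(-1) g = sum_i g_i^2 / H_ii
  = (-4.3062)^2/7 + (0.3131)^2/6 + (0.9737)^2/10
  = 2.6491 + 0.0163 + 0.0948 = 2.7602
Step 3: Objective decrease = 0.5 * g^T H^(-1) g = 1.3801


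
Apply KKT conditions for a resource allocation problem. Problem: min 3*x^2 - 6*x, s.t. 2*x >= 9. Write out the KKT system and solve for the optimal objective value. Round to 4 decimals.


Step 1: Try lambda = 0 (constraint inactive).
x_unc = 6/(2*3) = 1.0
Check: 2*1.0 = 2.0 < 9 -- violated!
Step 2: Constraint must be active: 2*x = 9
x* = 9/2 = 4.5
lambda = (2*3*4.5 - 6)/2 = 10.5
Step 3: Compute optimal value.
f(x*) = 3*4.5^2 - 6*4.5 = 33.75


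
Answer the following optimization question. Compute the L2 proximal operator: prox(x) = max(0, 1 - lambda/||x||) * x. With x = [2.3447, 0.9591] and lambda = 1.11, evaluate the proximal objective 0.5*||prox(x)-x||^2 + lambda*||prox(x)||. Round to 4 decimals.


Step 1: Compute ||x||.
||x|| = 2.5333
Step 2: Compute scaling factor.
scale = max(0, 1 - 1.11/2.5333) = 0.5618
Step 3: prox(x) = [1.3173, 0.5389]
||prox(x)|| = 1.4233
Step 4: Proximal objective.
0.5*||prox-x||^2 = 0.6161
lambda*||prox|| = 1.5799
Total = 2.1959


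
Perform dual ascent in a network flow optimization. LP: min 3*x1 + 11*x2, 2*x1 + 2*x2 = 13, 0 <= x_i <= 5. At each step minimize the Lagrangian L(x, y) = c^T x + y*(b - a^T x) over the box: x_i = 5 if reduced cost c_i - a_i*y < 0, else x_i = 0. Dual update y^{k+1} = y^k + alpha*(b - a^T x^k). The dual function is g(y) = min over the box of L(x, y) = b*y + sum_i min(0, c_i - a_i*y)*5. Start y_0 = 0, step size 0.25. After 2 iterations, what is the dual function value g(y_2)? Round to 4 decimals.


Dual ascent for LP: min 3*x1 + 11*x2, 2*x1 + 2*x2 = 13, 0 <= x_i <= 5
Step 1: y^k = 0.0, reduced costs: (3.0, 11.0)
  x^k = (0.0, 0.0), subgradient = b - a^T x = 13.0
  y^{k+1} = 0.0 + 0.25*13.0 = 3.25
Step 2: y^k = 3.25, reduced costs: (-3.5, 4.5)
  x^k = (5.0, 0.0), subgradient = b - a^T x = 3.0
  y^{k+1} = 3.25 + 0.25*3.0 = 4.0
Dual objective at y_2 = 4.0: reduced costs (-5.0, 3.0), box minimizer x = (5.0, 0.0)
g(y_2) = b*y + (c1 - a1*y)*x1 + (c2 - a2*y)*x2 = 13*4.0 + (-5.0)*5.0 + 3.0*0.0 = 52.0 - 25.0 + 0.0 = 27.0


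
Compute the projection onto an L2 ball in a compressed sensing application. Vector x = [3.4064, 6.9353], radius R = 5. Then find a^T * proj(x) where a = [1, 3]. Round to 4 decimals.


Step 1: Compute ||x|| (intermediates to 6 decimals).
||x|| = sqrt(3.4064^2 + 6.9353^2) = 7.726704
Step 2: Project.
Since ||x|| > R, scale = R/||x|| = 5/7.726704 = 0.647106, proj(x) = scale * x
proj(x) = [2.204302, 4.487874]
Step 3: Dot product.
a^T * proj(x) = 1*2.204302 + 3*4.487874 = 15.6679


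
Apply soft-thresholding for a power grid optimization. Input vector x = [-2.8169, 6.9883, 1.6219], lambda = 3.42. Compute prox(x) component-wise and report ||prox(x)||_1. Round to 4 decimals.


Soft-thresholding with lambda = 3.42:
prox(-2.8169) = sign(-2.8169)*max(|-2.8169| - 3.42, 0) = 0.0
prox(6.9883) = sign(6.9883)*max(|6.9883| - 3.42, 0) = 3.5683
prox(1.6219) = sign(1.6219)*max(|1.6219| - 3.42, 0) = 0.0
prox(x) = [0.0, 3.5683, 0.0]
||prox(x)||_1 = 0.0 + 3.5683 + 0.0 = 3.5683


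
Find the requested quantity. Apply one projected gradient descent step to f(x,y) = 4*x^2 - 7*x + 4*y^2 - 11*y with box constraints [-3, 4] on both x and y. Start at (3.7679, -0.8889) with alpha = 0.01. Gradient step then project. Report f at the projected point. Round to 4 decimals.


Step 1: Compute gradient at (3.7679, -0.8889).
grad_x = 2*4*3.7679 - 7 = 23.1432
grad_y = 2*4*-0.8889 - 11 = -18.1112
Step 2: Gradient step.
x_raw = 3.7679 - 0.01*23.1432 = 3.5365
y_raw = -0.8889 - 0.01*-18.1112 = -0.7078
Step 3: Project onto [-3, 4].
x_proj = clip(3.5365) = 3.5365
y_proj = clip(-0.7078) = -0.7078
Step 4: Evaluate f.
f(3.5365, -0.7078) = 35.0607


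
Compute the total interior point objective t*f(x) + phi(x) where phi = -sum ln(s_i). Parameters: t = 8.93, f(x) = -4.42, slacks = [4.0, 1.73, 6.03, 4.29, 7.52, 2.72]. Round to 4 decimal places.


Step 1: Compute log-barrier.
ln values: [1.3863, 0.5481, 1.7967, 1.4563, 2.0176, 1.0006]
phi = -(1.3863 + 0.5481 + 1.7967 + 1.4563 + 2.0176 + 1.0006) = -8.2056
Step 2: Compute augmented objective.
t*f(x) = 8.93*-4.42 = -39.4706
Total = -39.4706 - 8.2056 = -47.6762


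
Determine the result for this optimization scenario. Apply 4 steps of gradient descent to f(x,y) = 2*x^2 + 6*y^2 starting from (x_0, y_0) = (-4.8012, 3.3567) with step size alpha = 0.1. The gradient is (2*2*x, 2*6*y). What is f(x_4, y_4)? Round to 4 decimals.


Gradient descent on f(x,y) = 2*x^2 + 6*y^2.
Starting point: (-4.8012, 3.3567), alpha = 0.1
Step 1: grad_x = 2*2*-4.8012 = -19.2048, grad_y = 2*6*3.3567 = 40.2804
  x_1 = -4.8012 - 0.1*-19.2048 = -2.8807
  y_1 = 3.3567 - 0.1*40.2804 = -0.6713
Step 2: grad_x = 2*2*-2.8807 = -11.5229, grad_y = 2*6*-0.6713 = -8.0561
  x_2 = -2.8807 - 0.1*-11.5229 = -1.7284
  y_2 = -0.6713 - 0.1*-8.0561 = 0.1343
Step 3: grad_x = 2*2*-1.7284 = -6.9137, grad_y = 2*6*0.1343 = 1.6112
  x_3 = -1.7284 - 0.1*-6.9137 = -1.0371
  y_3 = 0.1343 - 0.1*1.6112 = -0.0269
Step 4: grad_x = 2*2*-1.0371 = -4.1482, grad_y = 2*6*-0.0269 = -0.3222
  x_4 = -1.0371 - 0.1*-4.1482 = -0.6222
  y_4 = -0.0269 - 0.1*-0.3222 = 0.0054
f(-0.6222, 0.0054) = 2*(-0.6222)^2 + 6*0.0054^2 = 0.7745


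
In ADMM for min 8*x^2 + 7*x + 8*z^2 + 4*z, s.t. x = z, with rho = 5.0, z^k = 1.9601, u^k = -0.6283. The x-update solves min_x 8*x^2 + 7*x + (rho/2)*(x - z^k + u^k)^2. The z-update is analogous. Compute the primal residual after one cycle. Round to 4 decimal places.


ADMM iteration with rho = 5.0, z^k = 1.9601, u^k = -0.6283
Step 1: x-update.
Minimize 8*x^2 + 7*x + (5.0/2)*(x - 1.9601 - 0.6283)^2
FOC: (2*8 + 5.0)*x = -7 + 5.0*(1.9601 + 0.6283)
x^{k+1} = 0.283
Step 2: z-update.
Minimize 8*z^2 + 4*z + (5.0/2)*(0.283 - z - 0.6283)^2
FOC: (2*8 + 5.0)*z = -4 + 5.0*(0.283 - 0.6283)
z^{k+1} = -0.2727
Step 3: u-update.
u^{k+1} = -0.6283 + 0.283 + 0.2727 = -0.0726
Step 4: Primal residual = |0.283 + 0.2727| = 0.5557


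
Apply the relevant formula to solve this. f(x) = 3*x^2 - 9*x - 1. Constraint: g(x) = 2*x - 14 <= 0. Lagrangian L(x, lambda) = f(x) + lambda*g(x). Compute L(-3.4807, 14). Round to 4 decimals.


Step 1: Evaluate f(x).
f(-3.4807) = 3*(-3.4807)^2 - 9*(-3.4807) - 1 = 66.6721
Step 2: Evaluate g(x).
g(-3.4807) = 2*-3.4807 - 14 = -20.9614
Step 3: Compute Lagrangian.
L = 66.6721 + 14*-20.9614 = -226.7875


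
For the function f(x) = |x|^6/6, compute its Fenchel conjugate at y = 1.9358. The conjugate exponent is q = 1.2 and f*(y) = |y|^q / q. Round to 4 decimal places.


The conjugate exponent q satisfies 1/p + 1/q = 1.
p = 6, so q = 6/(6 - 1) = 1.2
|y|^q = 1.9358^1.2 = 2.2092
f*(1.9358) = 2.2092 / 1.2 = 1.841


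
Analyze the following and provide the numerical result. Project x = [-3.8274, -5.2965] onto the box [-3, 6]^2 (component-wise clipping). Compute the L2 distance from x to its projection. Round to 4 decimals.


Project each component onto [-3, 6].
clip(-3.8274) = -3.0, clip(-5.2965) = -3.0
Projection = [-3.0, -3.0]
Squared diffs: [0.6846, 5.2739]
Distance = sqrt(5.9585) = 2.441


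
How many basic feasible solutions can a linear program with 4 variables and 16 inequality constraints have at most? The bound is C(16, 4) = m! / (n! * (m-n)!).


Each vertex corresponds to some choice of n active constraints out of m, so the number of vertices is at most C(m, n) = m! / (n!(m-n)!).
m = 16, n = 4
Numerator: 16 * 15 * 14 * 13
Denominator: 4! = 24
C(16, 4) = 1820


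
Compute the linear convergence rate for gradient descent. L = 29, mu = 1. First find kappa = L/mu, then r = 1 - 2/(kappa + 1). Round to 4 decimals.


Step 1: Compute the condition number.
kappa = L/mu = 29/1 = 29.0
Step 2: Compute the convergence rate.
r = 1 - 2/(kappa + 1) = 1 - 2*mu/(L + mu) = (L - mu)/(L + mu) = 28/30 = 0.9333


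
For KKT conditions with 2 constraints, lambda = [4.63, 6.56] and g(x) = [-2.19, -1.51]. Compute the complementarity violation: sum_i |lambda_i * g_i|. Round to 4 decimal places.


KKT complementary slackness check:
lambda_1 * g_1 = 4.63 * -2.19 = -10.1397
lambda_2 * g_2 = 6.56 * -1.51 = -9.9056
Total violation = 10.1397 + 9.9056 = 20.0453


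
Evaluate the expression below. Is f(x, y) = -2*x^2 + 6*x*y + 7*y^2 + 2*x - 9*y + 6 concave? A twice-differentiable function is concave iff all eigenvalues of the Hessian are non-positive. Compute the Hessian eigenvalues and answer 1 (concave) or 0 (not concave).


The Hessian of f(x,y) = -2*x^2 + 6*x*y + 7*y^2 + 2*x - 9*y + 6 is:
H = [[-4, 6], [6, 14]]
Trace = -4 + 14 = 10
Determinant = -4*14 - (6)^2 = -92
Discriminant = (10)^2 - 4*-92 = 468.0
Eigenvalues: lambda_1 = -5.8167, lambda_2 = 15.8167
The function is not concave.

0


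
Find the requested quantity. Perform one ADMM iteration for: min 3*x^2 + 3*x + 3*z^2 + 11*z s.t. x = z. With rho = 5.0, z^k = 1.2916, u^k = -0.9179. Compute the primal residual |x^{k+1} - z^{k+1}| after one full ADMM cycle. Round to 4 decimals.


ADMM iteration with rho = 5.0, z^k = 1.2916, u^k = -0.9179
Step 1: x-update.
Minimize 3*x^2 + 3*x + (5.0/2)*(x - 1.2916 - 0.9179)^2
FOC: (2*3 + 5.0)*x = -3 + 5.0*(1.2916 + 0.9179)
x^{k+1} = 0.7316
Step 2: z-update.
Minimize 3*z^2 + 11*z + (5.0/2)*(0.7316 - z - 0.9179)^2
FOC: (2*3 + 5.0)*z = -11 + 5.0*(0.7316 - 0.9179)
z^{k+1} = -1.0847
Step 3: u-update.
u^{k+1} = -0.9179 + 0.7316 + 1.0847 = 0.8984
Step 4: Primal residual = |0.7316 + 1.0847| = 1.8163


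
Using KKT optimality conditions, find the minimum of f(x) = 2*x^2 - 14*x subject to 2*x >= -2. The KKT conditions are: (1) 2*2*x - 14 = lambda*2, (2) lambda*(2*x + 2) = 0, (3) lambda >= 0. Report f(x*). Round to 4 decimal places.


Step 1: Try lambda = 0 (constraint inactive).
Stationarity: 2*2*x - 14 = 0
x* = 14/(2*2) = 3.5
Check constraint: 2*3.5 = 7.0 >= -2 -- satisfied.
Step 2: Compute optimal value.
f(x*) = 2*3.5^2 - 14*3.5 = -24.5


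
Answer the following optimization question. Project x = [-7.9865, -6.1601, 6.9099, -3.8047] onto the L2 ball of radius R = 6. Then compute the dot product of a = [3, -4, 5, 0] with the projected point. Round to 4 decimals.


Step 1: Compute ||x|| (intermediates to 6 decimals).
||x|| = sqrt((-7.9865)^2 + (-6.1601)^2 + 6.9099^2 + (-3.8047)^2) = 12.804432
Step 2: Project.
Since ||x|| > R, scale = R/||x|| = 6/12.804432 = 0.468588, proj(x) = scale * x
proj(x) = [-3.742378, -2.886549, 3.237896, -1.782837]
Step 3: Dot product.
a^T * proj(x) = 3*(-3.742378) - 4*(-2.886549) + 5*3.237896 + 0*(-1.782837) = 16.5085


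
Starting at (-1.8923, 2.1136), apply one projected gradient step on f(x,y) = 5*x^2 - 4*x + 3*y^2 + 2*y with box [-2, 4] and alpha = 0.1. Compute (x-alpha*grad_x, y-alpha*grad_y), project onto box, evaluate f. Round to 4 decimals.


Step 1: Compute gradient at (-1.8923, 2.1136).
grad_x = 2*5*-1.8923 - 4 = -22.923
grad_y = 2*3*2.1136 + 2 = 14.6816
Step 2: Gradient step.
x_raw = -1.8923 - 0.1*-22.923 = 0.4
y_raw = 2.1136 - 0.1*14.6816 = 0.6454
Step 3: Project onto [-2, 4].
x_proj = clip(0.4) = 0.4
y_proj = clip(0.6454) = 0.6454
Step 4: Evaluate f.
f(0.4, 0.6454) = 1.7407


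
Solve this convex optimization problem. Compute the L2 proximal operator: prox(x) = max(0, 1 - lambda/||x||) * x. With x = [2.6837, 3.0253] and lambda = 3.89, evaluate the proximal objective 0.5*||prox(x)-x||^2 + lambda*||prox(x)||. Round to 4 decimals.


Step 1: Compute ||x||.
||x|| = 4.0441
Step 2: Compute scaling factor.
scale = max(0, 1 - 3.89/4.0441) = 0.0381
Step 3: prox(x) = [0.1023, 0.1153]
||prox(x)|| = 0.1541
Step 4: Proximal objective.
0.5*||prox-x||^2 = 7.5661
lambda*||prox|| = 0.5994
Total = 8.1655


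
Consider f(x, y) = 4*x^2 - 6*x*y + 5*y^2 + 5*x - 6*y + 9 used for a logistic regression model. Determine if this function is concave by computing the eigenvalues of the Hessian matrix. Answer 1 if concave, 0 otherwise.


The Hessian of f(x,y) = 4*x^2 - 6*x*y + 5*y^2 + 5*x - 6*y + 9 is:
H = [[8, -6], [-6, 10]]
Trace = 8 + 10 = 18
Determinant = 8*10 - (-6)^2 = 44
Discriminant = (18)^2 - 4*44 = 148.0
Eigenvalues: lambda_1 = 2.9172, lambda_2 = 15.0828
The function is not concave.

0


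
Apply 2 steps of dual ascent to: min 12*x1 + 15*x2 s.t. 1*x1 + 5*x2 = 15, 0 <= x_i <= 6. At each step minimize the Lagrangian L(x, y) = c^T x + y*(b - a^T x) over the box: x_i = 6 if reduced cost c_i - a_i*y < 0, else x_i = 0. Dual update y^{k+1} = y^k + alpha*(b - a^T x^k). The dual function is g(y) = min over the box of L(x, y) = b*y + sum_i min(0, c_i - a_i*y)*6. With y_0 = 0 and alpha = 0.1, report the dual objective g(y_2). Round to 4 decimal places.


Dual ascent for LP: min 12*x1 + 15*x2, 1*x1 + 5*x2 = 15, 0 <= x_i <= 6
Step 1: y^k = 0.0, reduced costs: (12.0, 15.0)
  x^k = (0.0, 0.0), subgradient = b - a^T x = 15.0
  y^{k+1} = 0.0 + 0.1*15.0 = 1.5
Step 2: y^k = 1.5, reduced costs: (10.5, 7.5)
  x^k = (0.0, 0.0), subgradient = b - a^T x = 15.0
  y^{k+1} = 1.5 + 0.1*15.0 = 3.0
Dual objective at y_2 = 3.0: reduced costs (9.0, 0.0), box minimizer x = (0.0, 0.0)
g(y_2) = b*y + (c1 - a1*y)*x1 + (c2 - a2*y)*x2 = 15*3.0 + 9.0*0.0 + 0.0*0.0 = 45.0 + 0.0 + 0.0 = 45.0


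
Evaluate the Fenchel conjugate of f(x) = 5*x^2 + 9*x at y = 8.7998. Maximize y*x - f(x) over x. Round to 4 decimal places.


f*(y) = sup_x {y*x - a*x^2 - b*x} = sup_x {(y-b)*x - a*x^2}
FOC: (y - b) - 2a*x = 0 => x* = (y - b)/(2a)
x* = (8.7998 - 9)/(2*5) = -0.02
f*(8.7998) = (y-b)^2/(4a) = (8.7998 - 9)^2/(4*5)
= 0.0401/20 = 0.002


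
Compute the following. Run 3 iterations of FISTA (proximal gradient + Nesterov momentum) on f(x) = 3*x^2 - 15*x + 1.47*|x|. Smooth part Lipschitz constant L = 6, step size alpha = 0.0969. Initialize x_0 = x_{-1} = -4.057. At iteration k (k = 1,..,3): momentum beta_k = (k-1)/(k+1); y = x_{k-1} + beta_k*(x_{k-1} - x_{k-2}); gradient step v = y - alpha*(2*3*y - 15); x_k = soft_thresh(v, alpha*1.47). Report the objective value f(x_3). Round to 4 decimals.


FISTA on f(x) = 3*x^2 - 15*x + 1.47*|x|
L = 6, alpha = 0.0969
Iteration 1: beta = 0.0, y = -4.057 + 0.0*(-4.057 + 4.057) = -4.057
  grad(y) = -39.342, v = y - alpha*grad = -0.2448
  prox(v) = soft_thresh(-0.2448, 0.1424) = -0.1023
Iteration 2: beta = 0.3333, y = -0.1023 + 0.3333*(-0.1023 + 4.057) = 1.2159
  grad(y) = -7.7045, v = y - alpha*grad = 1.9625
  prox(v) = soft_thresh(1.9625, 0.1424) = 1.82
Iteration 3: beta = 0.5, y = 1.82 + 0.5*(1.82 + 0.1023) = 2.7812
  grad(y) = 1.6873, v = y - alpha*grad = 2.6177
  prox(v) = soft_thresh(2.6177, 0.1424) = 2.4753
f(x_3) = 3*2.4753^2 - 15*2.4753 + 1.47*|2.4753| = -15.1095


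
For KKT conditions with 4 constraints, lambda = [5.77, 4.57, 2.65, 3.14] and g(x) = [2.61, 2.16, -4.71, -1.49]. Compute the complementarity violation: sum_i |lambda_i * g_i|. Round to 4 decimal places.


KKT complementary slackness check:
lambda_1 * g_1 = 5.77 * 2.61 = 15.0597
lambda_2 * g_2 = 4.57 * 2.16 = 9.8712
lambda_3 * g_3 = 2.65 * -4.71 = -12.4815
lambda_4 * g_4 = 3.14 * -1.49 = -4.6786
Total violation = 15.0597 + 9.8712 + 12.4815 + 4.6786 = 42.091


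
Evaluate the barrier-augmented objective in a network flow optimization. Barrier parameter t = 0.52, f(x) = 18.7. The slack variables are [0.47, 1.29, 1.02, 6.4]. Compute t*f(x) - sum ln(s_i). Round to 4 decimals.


Step 1: Compute log-barrier.
ln values: [-0.755, 0.2546, 0.0198, 1.8563]
phi = -(-0.755 + 0.2546 + 0.0198 + 1.8563) = -1.3757
Step 2: Compute augmented objective.
t*f(x) = 0.52*18.7 = 9.724
Total = 9.724 - 1.3757 = 8.3483


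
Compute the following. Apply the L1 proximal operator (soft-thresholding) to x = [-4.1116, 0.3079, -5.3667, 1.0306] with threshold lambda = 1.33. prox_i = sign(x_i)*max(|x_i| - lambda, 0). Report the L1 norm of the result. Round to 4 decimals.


Soft-thresholding with lambda = 1.33:
prox(-4.1116) = sign(-4.1116)*max(|-4.1116| - 1.33, 0) = -2.7816
prox(0.3079) = sign(0.3079)*max(|0.3079| - 1.33, 0) = 0.0
prox(-5.3667) = sign(-5.3667)*max(|-5.3667| - 1.33, 0) = -4.0367
prox(1.0306) = sign(1.0306)*max(|1.0306| - 1.33, 0) = 0.0
prox(x) = [-2.7816, 0.0, -4.0367, 0.0]
||prox(x)||_1 = 2.7816 + 0.0 + 4.0367 + 0.0 = 6.8183
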